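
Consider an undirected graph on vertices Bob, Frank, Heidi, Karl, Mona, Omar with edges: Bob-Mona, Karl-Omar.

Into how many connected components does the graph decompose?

From Bob: component {Bob, Mona}.
From Frank: component {Frank}.
From Heidi: component {Heidi}.
From Karl: component {Karl, Omar}.
That's 4 components.

4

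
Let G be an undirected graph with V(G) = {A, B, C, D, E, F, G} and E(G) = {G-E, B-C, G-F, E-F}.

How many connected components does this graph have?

From A: component {A}.
From B: component {B, C}.
From D: component {D}.
From E: component {E, F, G}.
That's 4 components.

4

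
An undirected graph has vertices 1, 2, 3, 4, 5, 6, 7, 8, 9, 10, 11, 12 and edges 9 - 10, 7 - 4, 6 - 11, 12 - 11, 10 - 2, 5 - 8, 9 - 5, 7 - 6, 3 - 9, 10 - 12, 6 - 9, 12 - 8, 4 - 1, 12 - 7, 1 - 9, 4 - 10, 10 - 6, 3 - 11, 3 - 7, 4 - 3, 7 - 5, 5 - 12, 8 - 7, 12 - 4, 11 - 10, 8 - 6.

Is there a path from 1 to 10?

Explore from 1.
Distance 1: reach 4, 9.
Distance 2: reach 3, 5, 6, 7, 10, 12.
Found 10.

Yes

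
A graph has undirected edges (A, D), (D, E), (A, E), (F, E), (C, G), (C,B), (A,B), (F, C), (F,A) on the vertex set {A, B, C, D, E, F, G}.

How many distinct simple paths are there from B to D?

7

B–A–D
B–A–E–D
B–A–F–E–D
B–C–F–A–D
B–C–F–A–E–D
B–C–F–E–A–D
B–C–F–E–D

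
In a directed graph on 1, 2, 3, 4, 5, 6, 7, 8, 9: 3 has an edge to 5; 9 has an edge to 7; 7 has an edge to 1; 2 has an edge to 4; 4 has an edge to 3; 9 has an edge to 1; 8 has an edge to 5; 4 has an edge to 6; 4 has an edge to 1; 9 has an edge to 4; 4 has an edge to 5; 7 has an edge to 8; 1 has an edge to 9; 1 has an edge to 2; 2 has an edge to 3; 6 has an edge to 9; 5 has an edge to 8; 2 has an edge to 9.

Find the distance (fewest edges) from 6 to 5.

3

Distance 0: 6.
Distance 1: 9.
Distance 2: 1, 4, 7.
Distance 3: 2, 3, 5, 8 — contains 5.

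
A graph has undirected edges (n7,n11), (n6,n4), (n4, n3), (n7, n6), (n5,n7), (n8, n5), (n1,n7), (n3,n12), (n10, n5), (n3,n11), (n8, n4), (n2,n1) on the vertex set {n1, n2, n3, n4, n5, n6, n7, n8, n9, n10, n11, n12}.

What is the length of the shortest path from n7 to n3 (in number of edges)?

Distance 0: n7.
Distance 1: n1, n5, n6, n11.
Distance 2: n2, n3, n4, n8, n10 — contains n3.

2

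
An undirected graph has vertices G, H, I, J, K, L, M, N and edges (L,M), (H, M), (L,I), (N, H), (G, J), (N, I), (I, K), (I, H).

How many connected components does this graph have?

2

From G: component {G, J}.
From H: component {H, I, K, L, M, N}.
That's 2 components.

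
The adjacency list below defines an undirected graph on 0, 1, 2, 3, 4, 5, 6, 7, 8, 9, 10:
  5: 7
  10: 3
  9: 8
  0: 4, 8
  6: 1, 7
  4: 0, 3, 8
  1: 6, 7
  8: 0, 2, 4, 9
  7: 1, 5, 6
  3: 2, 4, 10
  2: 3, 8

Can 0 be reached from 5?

Explore from 5.
Distance 1: reach 7.
Distance 2: reach 1, 6.
The search is exhausted without reaching 0; it lies in a different component.

No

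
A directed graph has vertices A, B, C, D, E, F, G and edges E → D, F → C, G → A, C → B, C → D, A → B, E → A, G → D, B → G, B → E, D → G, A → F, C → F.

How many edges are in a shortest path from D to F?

Distance 0: D.
Distance 1: G.
Distance 2: A.
Distance 3: B, F — contains F.

3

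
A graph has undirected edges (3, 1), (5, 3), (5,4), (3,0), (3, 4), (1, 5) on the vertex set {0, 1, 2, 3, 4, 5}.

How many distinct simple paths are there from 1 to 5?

1–3–4–5
1–3–5
1–5

3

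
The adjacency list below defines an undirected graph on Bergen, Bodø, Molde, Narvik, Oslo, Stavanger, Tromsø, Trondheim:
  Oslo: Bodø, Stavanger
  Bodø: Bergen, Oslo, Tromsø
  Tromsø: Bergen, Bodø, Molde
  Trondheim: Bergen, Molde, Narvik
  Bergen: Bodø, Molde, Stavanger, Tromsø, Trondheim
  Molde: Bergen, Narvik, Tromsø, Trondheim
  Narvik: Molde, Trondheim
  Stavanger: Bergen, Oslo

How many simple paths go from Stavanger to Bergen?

6

Stavanger–Bergen
Stavanger–Oslo–Bodø–Bergen
Stavanger–Oslo–Bodø–Tromsø–Bergen
Stavanger–Oslo–Bodø–Tromsø–Molde–Bergen
Stavanger–Oslo–Bodø–Tromsø–Molde–Narvik–Trondheim–Bergen
Stavanger–Oslo–Bodø–Tromsø–Molde–Trondheim–Bergen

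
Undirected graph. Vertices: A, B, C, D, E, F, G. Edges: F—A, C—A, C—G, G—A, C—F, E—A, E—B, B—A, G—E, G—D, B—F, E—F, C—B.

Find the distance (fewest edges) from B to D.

Distance 0: B.
Distance 1: A, C, E, F.
Distance 2: G.
Distance 3: D — contains D.

3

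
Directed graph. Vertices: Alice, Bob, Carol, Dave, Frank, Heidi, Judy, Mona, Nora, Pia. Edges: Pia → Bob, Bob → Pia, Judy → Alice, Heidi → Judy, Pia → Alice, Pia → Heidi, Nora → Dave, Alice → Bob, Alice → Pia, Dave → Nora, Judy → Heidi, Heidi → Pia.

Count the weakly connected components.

5

From Alice: component {Alice, Bob, Heidi, Judy, Pia}.
From Carol: component {Carol}.
From Dave: component {Dave, Nora}.
From Frank: component {Frank}.
From Mona: component {Mona}.
That's 5 components.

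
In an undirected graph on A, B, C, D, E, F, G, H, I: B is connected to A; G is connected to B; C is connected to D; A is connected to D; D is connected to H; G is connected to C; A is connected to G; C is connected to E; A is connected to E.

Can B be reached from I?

I has no edges, so nothing is reachable from it.

No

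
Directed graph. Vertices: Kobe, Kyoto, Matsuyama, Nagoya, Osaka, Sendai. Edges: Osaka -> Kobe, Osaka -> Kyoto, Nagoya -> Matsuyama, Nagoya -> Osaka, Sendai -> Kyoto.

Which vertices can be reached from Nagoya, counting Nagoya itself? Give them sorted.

Kobe, Kyoto, Matsuyama, Nagoya, Osaka

Start at Nagoya.
Its neighbours: Matsuyama, Osaka.
Then their neighbours: Kobe, Kyoto.
Nothing further is reachable.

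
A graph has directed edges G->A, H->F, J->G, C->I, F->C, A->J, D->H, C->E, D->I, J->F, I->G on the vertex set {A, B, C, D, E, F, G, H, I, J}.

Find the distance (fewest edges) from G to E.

Distance 0: G.
Distance 1: A.
Distance 2: J.
Distance 3: F.
Distance 4: C.
Distance 5: E, I — contains E.

5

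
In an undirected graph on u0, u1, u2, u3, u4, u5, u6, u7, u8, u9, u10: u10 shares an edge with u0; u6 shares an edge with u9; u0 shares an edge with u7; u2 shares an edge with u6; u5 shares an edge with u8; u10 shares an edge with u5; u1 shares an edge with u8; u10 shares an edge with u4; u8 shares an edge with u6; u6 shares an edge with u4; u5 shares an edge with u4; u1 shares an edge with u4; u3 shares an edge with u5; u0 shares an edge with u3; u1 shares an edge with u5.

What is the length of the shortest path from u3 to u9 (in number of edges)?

Distance 0: u3.
Distance 1: u0, u5.
Distance 2: u1, u4, u7, u8, u10.
Distance 3: u6.
Distance 4: u2, u9 — contains u9.

4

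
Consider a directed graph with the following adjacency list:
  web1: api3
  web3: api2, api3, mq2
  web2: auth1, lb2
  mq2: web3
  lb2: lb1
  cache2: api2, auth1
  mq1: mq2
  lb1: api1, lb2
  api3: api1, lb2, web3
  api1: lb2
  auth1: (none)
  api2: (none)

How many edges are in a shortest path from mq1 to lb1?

5

Distance 0: mq1.
Distance 1: mq2.
Distance 2: web3.
Distance 3: api2, api3.
Distance 4: api1, lb2.
Distance 5: lb1 — contains lb1.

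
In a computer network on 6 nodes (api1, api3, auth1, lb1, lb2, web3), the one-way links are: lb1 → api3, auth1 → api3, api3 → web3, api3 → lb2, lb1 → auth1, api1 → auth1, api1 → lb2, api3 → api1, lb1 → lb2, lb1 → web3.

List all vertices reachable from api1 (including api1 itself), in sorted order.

api1, api3, auth1, lb2, web3

Start at api1.
Its neighbours: auth1, lb2.
Then their neighbours: api3.
Then next layer: web3.
Nothing further is reachable.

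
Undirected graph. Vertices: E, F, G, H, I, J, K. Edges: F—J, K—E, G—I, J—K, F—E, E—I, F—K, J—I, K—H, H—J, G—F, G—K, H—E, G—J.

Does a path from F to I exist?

Explore from F.
Distance 1: reach E, G, J, K.
Distance 2: reach H, I.
Found I.

Yes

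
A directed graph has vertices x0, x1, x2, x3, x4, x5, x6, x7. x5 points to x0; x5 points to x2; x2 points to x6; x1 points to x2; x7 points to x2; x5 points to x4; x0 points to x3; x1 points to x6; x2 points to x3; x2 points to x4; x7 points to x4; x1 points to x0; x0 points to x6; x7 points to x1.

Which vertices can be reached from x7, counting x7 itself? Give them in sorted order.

Start at x7.
Its neighbours: x1, x2, x4.
Then their neighbours: x0, x3, x6.
Nothing further is reachable.

x0, x1, x2, x3, x4, x6, x7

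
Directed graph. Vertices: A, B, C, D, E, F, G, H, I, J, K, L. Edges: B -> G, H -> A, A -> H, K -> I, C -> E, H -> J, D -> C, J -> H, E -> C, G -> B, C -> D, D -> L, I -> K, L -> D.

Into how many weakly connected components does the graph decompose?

From A: component {A, H, J}.
From B: component {B, G}.
From C: component {C, D, E, L}.
From F: component {F}.
From I: component {I, K}.
That's 5 components.

5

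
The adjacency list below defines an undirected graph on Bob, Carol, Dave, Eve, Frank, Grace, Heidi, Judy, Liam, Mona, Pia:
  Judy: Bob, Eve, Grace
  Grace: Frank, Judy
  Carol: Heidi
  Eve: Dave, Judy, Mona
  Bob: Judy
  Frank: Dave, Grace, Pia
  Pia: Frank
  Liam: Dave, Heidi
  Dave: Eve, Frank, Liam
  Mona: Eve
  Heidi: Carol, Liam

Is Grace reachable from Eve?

Yes

Explore from Eve.
Distance 1: reach Dave, Judy, Mona.
Distance 2: reach Bob, Frank, Grace, Liam.
Found Grace.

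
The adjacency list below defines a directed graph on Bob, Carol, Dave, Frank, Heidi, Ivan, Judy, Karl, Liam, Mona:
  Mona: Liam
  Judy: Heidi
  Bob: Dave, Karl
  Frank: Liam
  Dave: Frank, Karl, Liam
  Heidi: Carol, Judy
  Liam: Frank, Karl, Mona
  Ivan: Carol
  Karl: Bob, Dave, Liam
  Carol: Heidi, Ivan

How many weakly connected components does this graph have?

2

From Bob: component {Bob, Dave, Frank, Karl, Liam, Mona}.
From Carol: component {Carol, Heidi, Ivan, Judy}.
That's 2 components.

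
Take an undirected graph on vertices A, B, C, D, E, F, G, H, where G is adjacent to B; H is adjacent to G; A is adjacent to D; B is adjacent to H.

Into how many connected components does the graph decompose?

5

From A: component {A, D}.
From B: component {B, G, H}.
From C: component {C}.
From E: component {E}.
From F: component {F}.
That's 5 components.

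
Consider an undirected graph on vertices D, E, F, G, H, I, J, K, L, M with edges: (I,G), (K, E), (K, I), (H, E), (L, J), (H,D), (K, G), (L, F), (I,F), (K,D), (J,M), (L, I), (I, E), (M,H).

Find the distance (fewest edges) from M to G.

4

Distance 0: M.
Distance 1: H, J.
Distance 2: D, E, L.
Distance 3: F, I, K.
Distance 4: G — contains G.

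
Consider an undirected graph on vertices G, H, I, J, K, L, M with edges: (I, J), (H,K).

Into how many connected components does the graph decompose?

From G: component {G}.
From H: component {H, K}.
From I: component {I, J}.
From L: component {L}.
From M: component {M}.
That's 5 components.

5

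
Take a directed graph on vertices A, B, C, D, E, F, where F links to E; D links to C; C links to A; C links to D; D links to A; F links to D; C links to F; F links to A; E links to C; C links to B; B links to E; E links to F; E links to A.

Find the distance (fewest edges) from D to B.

2

Distance 0: D.
Distance 1: A, C.
Distance 2: B, F — contains B.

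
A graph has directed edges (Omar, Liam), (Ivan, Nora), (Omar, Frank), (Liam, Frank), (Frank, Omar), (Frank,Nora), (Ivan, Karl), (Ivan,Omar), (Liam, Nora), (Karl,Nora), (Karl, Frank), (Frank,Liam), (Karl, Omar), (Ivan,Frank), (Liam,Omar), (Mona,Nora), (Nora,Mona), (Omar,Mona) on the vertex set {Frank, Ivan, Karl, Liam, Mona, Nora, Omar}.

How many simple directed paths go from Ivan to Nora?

22

Ivan→Frank→Liam→Nora
Ivan→Frank→Liam→Omar→Mona→Nora
Ivan→Frank→Nora
Ivan→Frank→Omar→Liam→Nora
Ivan→Frank→Omar→Mona→Nora
Ivan→Karl→Frank→Liam→Nora
Ivan→Karl→Frank→Liam→Omar→Mona→Nora
Ivan→Karl→Frank→Nora
... and 14 more.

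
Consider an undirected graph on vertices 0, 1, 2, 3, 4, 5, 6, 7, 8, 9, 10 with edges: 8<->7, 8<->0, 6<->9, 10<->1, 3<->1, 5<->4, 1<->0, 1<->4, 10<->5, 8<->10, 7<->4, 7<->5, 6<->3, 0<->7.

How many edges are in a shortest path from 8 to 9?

Distance 0: 8.
Distance 1: 0, 7, 10.
Distance 2: 1, 4, 5.
Distance 3: 3.
Distance 4: 6.
Distance 5: 9 — contains 9.

5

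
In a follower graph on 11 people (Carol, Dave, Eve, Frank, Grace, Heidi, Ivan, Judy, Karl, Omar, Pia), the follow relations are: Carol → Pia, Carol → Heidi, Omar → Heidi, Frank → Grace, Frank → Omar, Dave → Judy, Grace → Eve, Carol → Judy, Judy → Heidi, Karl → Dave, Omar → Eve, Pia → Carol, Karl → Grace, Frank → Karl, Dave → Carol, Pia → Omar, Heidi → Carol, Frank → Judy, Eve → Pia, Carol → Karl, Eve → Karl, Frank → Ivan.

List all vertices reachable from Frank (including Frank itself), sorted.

Carol, Dave, Eve, Frank, Grace, Heidi, Ivan, Judy, Karl, Omar, Pia

Start at Frank.
Its neighbours: Grace, Ivan, Judy, Karl, Omar.
Then their neighbours: Dave, Eve, Heidi.
Then next layer: Carol, Pia.
Every vertex is now reached.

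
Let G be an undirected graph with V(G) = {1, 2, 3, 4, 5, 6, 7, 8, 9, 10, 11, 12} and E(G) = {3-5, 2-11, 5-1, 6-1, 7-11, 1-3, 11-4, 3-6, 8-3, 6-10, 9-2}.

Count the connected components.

From 1: component {1, 3, 5, 6, 8, 10}.
From 2: component {2, 4, 7, 9, 11}.
From 12: component {12}.
That's 3 components.

3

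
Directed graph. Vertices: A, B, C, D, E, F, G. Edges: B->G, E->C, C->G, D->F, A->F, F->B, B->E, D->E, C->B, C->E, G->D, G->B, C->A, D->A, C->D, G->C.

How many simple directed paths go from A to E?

4

A→F→B→E
A→F→B→G→C→D→E
A→F→B→G→C→E
A→F→B→G→D→E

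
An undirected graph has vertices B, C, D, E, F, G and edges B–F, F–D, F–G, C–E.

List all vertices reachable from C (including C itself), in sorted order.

C, E

Start at C.
Its neighbours: E.
Nothing further is reachable.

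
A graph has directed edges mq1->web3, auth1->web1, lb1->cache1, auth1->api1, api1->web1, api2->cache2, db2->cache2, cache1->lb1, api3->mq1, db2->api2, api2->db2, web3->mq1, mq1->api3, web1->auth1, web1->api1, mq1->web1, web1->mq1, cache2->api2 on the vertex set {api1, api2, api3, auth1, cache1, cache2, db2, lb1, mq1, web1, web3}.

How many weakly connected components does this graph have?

From api1: component {api1, api3, auth1, mq1, web1, web3}.
From api2: component {api2, cache2, db2}.
From cache1: component {cache1, lb1}.
That's 3 components.

3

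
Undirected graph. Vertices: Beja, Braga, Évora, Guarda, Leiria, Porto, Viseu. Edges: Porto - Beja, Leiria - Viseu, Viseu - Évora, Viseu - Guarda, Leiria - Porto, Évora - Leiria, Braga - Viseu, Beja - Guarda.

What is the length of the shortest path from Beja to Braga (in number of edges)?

3

Distance 0: Beja.
Distance 1: Guarda, Porto.
Distance 2: Leiria, Viseu.
Distance 3: Braga, Évora — contains Braga.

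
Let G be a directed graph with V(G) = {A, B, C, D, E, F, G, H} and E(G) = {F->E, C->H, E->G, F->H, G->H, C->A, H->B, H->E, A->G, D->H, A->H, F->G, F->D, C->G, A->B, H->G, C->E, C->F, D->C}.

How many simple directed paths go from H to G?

H→E→G
H→G

2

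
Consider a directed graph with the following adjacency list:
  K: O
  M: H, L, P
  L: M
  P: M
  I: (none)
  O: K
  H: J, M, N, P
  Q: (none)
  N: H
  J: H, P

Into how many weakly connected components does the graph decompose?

4

From H: component {H, J, L, M, N, P}.
From I: component {I}.
From K: component {K, O}.
From Q: component {Q}.
That's 4 components.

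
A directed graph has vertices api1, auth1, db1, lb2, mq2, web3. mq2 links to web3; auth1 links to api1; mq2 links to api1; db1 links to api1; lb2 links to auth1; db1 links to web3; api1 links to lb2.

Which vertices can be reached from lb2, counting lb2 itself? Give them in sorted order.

Start at lb2.
Its neighbours: auth1.
Then their neighbours: api1.
Nothing further is reachable.

api1, auth1, lb2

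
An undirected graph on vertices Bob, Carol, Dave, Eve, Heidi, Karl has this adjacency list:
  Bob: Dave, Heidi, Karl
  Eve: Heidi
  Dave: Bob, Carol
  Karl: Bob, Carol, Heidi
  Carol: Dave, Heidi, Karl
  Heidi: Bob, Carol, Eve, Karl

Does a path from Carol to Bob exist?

Explore from Carol.
Distance 1: reach Dave, Heidi, Karl.
Distance 2: reach Bob, Eve.
Found Bob.

Yes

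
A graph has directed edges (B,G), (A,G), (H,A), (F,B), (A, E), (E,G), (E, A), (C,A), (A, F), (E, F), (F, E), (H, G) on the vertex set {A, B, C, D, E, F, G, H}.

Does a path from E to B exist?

Explore from E.
Distance 1: reach A, F, G.
Distance 2: reach B.
Found B.

Yes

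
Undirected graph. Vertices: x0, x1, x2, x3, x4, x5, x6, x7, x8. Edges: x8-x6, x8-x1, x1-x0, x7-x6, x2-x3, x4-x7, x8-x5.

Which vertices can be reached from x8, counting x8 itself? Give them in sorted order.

Start at x8.
Its neighbours: x1, x5, x6.
Then their neighbours: x0, x7.
Then next layer: x4.
Nothing further is reachable.

x0, x1, x4, x5, x6, x7, x8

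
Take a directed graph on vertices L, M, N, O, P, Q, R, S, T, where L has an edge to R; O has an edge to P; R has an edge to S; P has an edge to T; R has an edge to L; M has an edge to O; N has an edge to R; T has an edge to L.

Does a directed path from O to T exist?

Explore from O.
Distance 1: reach P.
Distance 2: reach T.
Found T.

Yes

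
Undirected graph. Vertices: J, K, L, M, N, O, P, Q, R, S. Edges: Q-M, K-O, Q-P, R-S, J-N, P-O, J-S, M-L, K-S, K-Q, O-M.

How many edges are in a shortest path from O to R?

Distance 0: O.
Distance 1: K, M, P.
Distance 2: L, Q, S.
Distance 3: J, R — contains R.

3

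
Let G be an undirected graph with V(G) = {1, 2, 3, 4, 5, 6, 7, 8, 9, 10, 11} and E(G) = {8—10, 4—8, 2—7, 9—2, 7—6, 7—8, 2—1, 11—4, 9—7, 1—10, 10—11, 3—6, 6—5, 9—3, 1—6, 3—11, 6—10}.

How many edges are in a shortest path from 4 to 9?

Distance 0: 4.
Distance 1: 8, 11.
Distance 2: 3, 7, 10.
Distance 3: 1, 2, 6, 9 — contains 9.

3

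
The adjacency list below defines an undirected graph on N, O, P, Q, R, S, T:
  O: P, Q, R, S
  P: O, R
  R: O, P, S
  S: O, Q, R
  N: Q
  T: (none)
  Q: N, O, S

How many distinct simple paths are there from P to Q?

P–O–Q
P–O–R–S–Q
P–O–S–Q
P–R–O–Q
P–R–O–S–Q
P–R–S–O–Q
P–R–S–Q

7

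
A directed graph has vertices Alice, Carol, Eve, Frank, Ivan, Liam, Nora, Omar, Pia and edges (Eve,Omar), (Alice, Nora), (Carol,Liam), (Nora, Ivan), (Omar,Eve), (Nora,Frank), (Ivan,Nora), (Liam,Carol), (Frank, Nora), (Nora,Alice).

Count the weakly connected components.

4

From Alice: component {Alice, Frank, Ivan, Nora}.
From Carol: component {Carol, Liam}.
From Eve: component {Eve, Omar}.
From Pia: component {Pia}.
That's 4 components.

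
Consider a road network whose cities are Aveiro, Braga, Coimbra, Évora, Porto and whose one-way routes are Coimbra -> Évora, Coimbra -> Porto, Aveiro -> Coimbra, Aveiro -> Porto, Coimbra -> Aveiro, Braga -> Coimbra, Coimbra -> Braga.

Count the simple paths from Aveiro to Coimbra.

1

Aveiro→Coimbra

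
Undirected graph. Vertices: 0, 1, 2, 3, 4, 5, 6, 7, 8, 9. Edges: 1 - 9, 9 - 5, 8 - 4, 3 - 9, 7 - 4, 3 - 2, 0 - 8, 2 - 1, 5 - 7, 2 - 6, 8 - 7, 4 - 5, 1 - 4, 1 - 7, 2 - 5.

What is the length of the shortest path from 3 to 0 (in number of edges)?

Distance 0: 3.
Distance 1: 2, 9.
Distance 2: 1, 5, 6.
Distance 3: 4, 7.
Distance 4: 8.
Distance 5: 0 — contains 0.

5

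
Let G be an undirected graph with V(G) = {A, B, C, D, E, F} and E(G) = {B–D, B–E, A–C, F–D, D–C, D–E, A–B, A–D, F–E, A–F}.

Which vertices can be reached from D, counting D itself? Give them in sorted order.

Start at D.
Its neighbours: A, B, C, E, F.
Every vertex is now reached.

A, B, C, D, E, F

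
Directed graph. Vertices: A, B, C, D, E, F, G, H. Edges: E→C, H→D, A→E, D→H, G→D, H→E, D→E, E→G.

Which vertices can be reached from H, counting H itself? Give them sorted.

Start at H.
Its neighbours: D, E.
Then their neighbours: C, G.
Nothing further is reachable.

C, D, E, G, H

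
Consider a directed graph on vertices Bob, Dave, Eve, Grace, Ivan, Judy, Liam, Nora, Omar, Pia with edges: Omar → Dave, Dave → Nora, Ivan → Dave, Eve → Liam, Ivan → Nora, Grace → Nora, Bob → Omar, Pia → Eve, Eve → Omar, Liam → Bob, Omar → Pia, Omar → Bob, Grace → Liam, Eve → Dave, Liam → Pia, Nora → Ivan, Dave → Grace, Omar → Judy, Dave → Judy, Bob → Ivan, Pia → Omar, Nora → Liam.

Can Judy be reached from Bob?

Yes

Explore from Bob.
Distance 1: reach Ivan, Omar.
Distance 2: reach Dave, Judy, Nora, Pia.
Found Judy.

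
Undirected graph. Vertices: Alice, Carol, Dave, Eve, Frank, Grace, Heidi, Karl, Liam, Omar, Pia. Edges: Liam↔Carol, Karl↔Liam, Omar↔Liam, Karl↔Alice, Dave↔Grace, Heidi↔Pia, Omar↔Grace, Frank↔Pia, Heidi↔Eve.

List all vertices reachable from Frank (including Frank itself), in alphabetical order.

Start at Frank.
Its neighbours: Pia.
Then their neighbours: Heidi.
Then next layer: Eve.
Nothing further is reachable.

Eve, Frank, Heidi, Pia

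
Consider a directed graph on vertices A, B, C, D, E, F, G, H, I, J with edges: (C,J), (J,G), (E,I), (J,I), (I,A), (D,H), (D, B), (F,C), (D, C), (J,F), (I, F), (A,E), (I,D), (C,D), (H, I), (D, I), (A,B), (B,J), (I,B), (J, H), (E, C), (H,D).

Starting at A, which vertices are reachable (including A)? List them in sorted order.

Start at A.
Its neighbours: B, E.
Then their neighbours: C, I, J.
Then next layer: D, F, G, H.
Every vertex is now reached.

A, B, C, D, E, F, G, H, I, J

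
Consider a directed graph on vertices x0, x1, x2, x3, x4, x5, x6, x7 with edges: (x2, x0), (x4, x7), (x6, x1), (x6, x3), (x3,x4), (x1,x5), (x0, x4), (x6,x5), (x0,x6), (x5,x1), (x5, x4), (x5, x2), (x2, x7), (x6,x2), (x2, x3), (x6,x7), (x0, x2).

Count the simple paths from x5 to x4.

4

x5→x2→x0→x4
x5→x2→x0→x6→x3→x4
x5→x2→x3→x4
x5→x4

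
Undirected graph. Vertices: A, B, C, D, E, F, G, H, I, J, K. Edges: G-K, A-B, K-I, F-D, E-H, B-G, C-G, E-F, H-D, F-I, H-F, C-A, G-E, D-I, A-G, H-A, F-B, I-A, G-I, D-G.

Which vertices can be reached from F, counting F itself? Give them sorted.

Start at F.
Its neighbours: B, D, E, H, I.
Then their neighbours: A, G, K.
Then next layer: C.
Nothing further is reachable.

A, B, C, D, E, F, G, H, I, K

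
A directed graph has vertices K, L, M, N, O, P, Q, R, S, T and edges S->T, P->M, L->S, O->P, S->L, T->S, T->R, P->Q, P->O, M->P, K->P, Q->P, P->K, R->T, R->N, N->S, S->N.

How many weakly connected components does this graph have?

2

From K: component {K, M, O, P, Q}.
From L: component {L, N, R, S, T}.
That's 2 components.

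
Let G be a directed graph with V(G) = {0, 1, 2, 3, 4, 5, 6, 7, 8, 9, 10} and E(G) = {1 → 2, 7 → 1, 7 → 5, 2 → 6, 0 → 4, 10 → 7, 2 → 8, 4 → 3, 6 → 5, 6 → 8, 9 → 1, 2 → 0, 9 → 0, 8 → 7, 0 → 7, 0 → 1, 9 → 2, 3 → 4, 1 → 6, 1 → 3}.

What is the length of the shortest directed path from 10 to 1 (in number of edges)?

Distance 0: 10.
Distance 1: 7.
Distance 2: 1, 5 — contains 1.

2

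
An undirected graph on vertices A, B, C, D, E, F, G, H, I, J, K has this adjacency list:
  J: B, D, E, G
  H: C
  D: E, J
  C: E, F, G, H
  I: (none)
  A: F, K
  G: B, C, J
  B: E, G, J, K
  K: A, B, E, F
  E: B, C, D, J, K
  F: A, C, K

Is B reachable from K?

Yes

Explore from K.
Distance 1: reach A, B, E, F.
Found B.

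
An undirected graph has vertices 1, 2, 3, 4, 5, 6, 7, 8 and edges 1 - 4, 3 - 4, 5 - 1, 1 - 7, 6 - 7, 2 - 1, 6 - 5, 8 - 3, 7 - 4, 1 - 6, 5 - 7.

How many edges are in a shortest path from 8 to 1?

Distance 0: 8.
Distance 1: 3.
Distance 2: 4.
Distance 3: 1, 7 — contains 1.

3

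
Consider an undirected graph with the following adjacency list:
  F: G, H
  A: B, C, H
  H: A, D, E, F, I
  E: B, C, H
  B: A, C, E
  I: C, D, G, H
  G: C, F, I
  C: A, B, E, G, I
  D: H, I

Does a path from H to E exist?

Yes

Explore from H.
Distance 1: reach A, D, E, F, I.
Found E.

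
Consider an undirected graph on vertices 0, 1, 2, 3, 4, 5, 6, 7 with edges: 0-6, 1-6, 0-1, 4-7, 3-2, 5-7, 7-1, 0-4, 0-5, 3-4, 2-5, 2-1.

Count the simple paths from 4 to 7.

4–0–1–2–5–7
4–0–1–7
4–0–5–2–1–7
4–0–5–7
4–0–6–1–2–5–7
4–0–6–1–7
4–3–2–1–0–5–7
4–3–2–1–6–0–5–7
4–3–2–1–7
4–3–2–5–0–1–7
4–3–2–5–0–6–1–7
4–3–2–5–7
4–7

13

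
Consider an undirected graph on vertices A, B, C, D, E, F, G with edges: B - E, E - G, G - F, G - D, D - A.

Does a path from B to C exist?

Explore from B.
Distance 1: reach E.
Distance 2: reach G.
Distance 3: reach D, F.
Distance 4: reach A.
The search is exhausted without reaching C; it lies in a different component.

No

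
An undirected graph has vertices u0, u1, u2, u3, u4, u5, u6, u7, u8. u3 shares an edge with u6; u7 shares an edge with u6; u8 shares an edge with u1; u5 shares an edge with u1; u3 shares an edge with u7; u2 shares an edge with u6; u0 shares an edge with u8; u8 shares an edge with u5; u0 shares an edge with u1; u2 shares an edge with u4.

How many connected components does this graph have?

From u0: component {u0, u1, u5, u8}.
From u2: component {u2, u3, u4, u6, u7}.
That's 2 components.

2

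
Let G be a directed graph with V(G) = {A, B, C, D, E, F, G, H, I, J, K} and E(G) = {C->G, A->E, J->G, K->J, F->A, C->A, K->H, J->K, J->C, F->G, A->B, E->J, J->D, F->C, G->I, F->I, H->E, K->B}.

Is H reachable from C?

Explore from C.
Distance 1: reach A, G.
Distance 2: reach B, E, I.
Distance 3: reach J.
Distance 4: reach D, K.
Distance 5: reach H.
Found H.

Yes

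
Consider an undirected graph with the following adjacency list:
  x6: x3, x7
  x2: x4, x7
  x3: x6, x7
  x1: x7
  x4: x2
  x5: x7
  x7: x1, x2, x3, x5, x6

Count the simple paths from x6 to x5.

x6–x3–x7–x5
x6–x7–x5

2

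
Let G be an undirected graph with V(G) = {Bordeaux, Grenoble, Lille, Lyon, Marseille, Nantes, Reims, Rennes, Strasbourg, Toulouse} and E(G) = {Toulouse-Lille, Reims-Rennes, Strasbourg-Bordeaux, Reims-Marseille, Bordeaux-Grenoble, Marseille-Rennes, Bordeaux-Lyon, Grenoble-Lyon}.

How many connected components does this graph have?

4

From Bordeaux: component {Bordeaux, Grenoble, Lyon, Strasbourg}.
From Lille: component {Lille, Toulouse}.
From Marseille: component {Marseille, Reims, Rennes}.
From Nantes: component {Nantes}.
That's 4 components.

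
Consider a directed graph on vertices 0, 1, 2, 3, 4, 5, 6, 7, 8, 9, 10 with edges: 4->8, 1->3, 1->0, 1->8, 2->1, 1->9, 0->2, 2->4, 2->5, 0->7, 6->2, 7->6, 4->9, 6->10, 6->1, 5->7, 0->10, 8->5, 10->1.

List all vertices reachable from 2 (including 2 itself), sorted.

Start at 2.
Its neighbours: 1, 4, 5.
Then their neighbours: 0, 3, 7, 8, 9.
Then next layer: 6, 10.
Every vertex is now reached.

0, 1, 2, 3, 4, 5, 6, 7, 8, 9, 10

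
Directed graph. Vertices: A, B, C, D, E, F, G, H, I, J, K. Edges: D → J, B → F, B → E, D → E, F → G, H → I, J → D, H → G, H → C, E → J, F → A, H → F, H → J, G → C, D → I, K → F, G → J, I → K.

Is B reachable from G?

Explore from G.
Distance 1: reach C, J.
Distance 2: reach D.
Distance 3: reach E, I.
Distance 4: reach K.
Distance 5: reach F.
Distance 6: reach A.
The search from G is exhausted; no directed path reaches B.

No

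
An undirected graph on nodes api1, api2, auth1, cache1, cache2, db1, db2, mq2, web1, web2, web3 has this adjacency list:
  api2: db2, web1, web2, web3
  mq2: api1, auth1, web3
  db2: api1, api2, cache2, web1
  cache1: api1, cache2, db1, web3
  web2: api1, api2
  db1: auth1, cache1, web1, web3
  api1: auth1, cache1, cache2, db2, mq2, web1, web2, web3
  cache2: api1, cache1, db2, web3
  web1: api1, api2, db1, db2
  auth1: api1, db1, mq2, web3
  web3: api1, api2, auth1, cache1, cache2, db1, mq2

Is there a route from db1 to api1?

Yes

Explore from db1.
Distance 1: reach auth1, cache1, web1, web3.
Distance 2: reach api1, api2, cache2, db2, mq2.
Found api1.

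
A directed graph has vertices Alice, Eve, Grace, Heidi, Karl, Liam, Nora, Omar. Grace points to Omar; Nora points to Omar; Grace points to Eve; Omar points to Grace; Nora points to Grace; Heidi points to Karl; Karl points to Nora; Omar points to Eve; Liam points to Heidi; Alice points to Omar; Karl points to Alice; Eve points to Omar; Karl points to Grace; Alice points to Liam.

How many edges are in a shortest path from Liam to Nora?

Distance 0: Liam.
Distance 1: Heidi.
Distance 2: Karl.
Distance 3: Alice, Grace, Nora — contains Nora.

3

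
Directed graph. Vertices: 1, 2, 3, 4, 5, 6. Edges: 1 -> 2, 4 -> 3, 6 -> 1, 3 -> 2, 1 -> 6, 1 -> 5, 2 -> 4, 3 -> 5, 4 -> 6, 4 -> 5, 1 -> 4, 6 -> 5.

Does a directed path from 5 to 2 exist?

5 has no outgoing edges, so nothing is reachable from it.

No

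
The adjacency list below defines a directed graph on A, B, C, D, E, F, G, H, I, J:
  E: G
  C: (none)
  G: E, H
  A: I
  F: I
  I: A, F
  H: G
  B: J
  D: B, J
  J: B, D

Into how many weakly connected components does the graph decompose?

4

From A: component {A, F, I}.
From B: component {B, D, J}.
From C: component {C}.
From E: component {E, G, H}.
That's 4 components.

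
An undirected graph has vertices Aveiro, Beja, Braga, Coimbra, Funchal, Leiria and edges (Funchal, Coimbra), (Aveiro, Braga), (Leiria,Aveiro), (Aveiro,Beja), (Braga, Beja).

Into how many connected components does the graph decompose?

2

From Aveiro: component {Aveiro, Beja, Braga, Leiria}.
From Coimbra: component {Coimbra, Funchal}.
That's 2 components.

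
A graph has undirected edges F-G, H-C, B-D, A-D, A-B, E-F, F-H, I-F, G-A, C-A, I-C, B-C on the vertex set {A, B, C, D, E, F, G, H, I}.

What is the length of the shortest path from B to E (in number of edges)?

4

Distance 0: B.
Distance 1: A, C, D.
Distance 2: G, H, I.
Distance 3: F.
Distance 4: E — contains E.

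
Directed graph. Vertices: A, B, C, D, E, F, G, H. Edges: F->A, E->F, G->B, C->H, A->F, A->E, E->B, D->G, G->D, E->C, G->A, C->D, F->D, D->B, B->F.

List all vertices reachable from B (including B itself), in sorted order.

Start at B.
Its neighbours: F.
Then their neighbours: A, D.
Then next layer: E, G.
Then next layer: C.
Then next layer: H.
Every vertex is now reached.

A, B, C, D, E, F, G, H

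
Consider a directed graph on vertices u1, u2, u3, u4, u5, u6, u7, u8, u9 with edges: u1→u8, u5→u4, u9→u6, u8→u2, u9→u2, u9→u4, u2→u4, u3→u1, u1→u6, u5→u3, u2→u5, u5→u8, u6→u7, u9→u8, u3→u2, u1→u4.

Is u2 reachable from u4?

u4 has no outgoing edges, so nothing is reachable from it.

No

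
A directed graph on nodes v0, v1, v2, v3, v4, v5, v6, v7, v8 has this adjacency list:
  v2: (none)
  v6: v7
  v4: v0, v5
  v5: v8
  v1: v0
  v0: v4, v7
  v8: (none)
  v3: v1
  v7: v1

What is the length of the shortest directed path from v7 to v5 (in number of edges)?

4

Distance 0: v7.
Distance 1: v1.
Distance 2: v0.
Distance 3: v4.
Distance 4: v5 — contains v5.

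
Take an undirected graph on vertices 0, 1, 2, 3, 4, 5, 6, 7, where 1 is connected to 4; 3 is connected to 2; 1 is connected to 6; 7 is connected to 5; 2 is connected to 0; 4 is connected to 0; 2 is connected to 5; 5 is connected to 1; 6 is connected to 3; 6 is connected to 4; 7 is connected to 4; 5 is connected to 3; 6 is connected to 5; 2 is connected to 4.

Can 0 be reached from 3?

Explore from 3.
Distance 1: reach 2, 5, 6.
Distance 2: reach 0, 1, 4, 7.
Found 0.

Yes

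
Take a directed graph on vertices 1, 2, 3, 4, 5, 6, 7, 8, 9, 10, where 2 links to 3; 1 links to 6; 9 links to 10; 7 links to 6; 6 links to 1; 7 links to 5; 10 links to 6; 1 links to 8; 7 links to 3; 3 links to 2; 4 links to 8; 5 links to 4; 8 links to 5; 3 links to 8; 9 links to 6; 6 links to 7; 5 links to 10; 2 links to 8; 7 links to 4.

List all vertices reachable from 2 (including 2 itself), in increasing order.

Start at 2.
Its neighbours: 3, 8.
Then their neighbours: 5.
Then next layer: 4, 10.
Then next layer: 6.
Then next layer: 1, 7.
Nothing further is reachable.

1, 2, 3, 4, 5, 6, 7, 8, 10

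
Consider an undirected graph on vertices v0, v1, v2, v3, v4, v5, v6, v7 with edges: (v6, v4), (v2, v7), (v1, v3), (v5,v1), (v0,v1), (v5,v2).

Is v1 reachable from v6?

No

Explore from v6.
Distance 1: reach v4.
The search is exhausted without reaching v1; it lies in a different component.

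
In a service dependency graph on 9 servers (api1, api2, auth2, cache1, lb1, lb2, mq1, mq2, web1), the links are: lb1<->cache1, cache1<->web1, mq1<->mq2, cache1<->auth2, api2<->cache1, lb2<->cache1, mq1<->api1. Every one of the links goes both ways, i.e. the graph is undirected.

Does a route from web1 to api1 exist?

No

Explore from web1.
Distance 1: reach cache1.
Distance 2: reach api2, auth2, lb1, lb2.
The search is exhausted without reaching api1; it lies in a different component.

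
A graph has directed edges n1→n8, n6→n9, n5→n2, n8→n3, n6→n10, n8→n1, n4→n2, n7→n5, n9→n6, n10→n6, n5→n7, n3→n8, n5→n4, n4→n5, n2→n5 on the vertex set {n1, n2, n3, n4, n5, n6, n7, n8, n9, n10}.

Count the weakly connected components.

From n1: component {n1, n3, n8}.
From n2: component {n2, n4, n5, n7}.
From n6: component {n6, n9, n10}.
That's 3 components.

3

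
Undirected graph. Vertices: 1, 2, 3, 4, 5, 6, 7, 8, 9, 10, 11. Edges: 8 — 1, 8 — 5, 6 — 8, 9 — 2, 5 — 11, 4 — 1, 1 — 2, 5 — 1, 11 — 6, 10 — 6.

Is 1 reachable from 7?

No

7 has no edges, so nothing is reachable from it.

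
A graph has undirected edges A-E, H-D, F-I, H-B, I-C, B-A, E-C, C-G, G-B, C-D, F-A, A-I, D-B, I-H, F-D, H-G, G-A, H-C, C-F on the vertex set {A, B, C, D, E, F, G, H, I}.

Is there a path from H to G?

Yes

Explore from H.
Distance 1: reach B, C, D, G, I.
Found G.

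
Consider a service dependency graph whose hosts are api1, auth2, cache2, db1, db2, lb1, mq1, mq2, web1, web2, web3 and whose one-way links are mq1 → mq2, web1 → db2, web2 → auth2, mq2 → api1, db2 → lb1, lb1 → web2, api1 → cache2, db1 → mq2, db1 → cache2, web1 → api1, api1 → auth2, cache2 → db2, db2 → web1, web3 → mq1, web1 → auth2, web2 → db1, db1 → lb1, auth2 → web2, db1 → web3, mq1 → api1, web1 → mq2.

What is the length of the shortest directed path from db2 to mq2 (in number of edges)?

2

Distance 0: db2.
Distance 1: lb1, web1.
Distance 2: api1, auth2, mq2, web2 — contains mq2.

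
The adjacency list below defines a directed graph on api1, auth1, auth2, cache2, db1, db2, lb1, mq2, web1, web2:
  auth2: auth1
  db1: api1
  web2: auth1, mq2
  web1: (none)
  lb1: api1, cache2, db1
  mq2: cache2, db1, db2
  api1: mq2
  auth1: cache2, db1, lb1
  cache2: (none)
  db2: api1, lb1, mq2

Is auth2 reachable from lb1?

No

Explore from lb1.
Distance 1: reach api1, cache2, db1.
Distance 2: reach mq2.
Distance 3: reach db2.
The search from lb1 is exhausted; no directed path reaches auth2.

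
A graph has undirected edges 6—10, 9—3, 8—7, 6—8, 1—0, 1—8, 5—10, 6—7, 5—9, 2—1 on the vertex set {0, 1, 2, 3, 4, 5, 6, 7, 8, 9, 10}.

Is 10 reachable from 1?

Yes

Explore from 1.
Distance 1: reach 0, 2, 8.
Distance 2: reach 6, 7.
Distance 3: reach 10.
Found 10.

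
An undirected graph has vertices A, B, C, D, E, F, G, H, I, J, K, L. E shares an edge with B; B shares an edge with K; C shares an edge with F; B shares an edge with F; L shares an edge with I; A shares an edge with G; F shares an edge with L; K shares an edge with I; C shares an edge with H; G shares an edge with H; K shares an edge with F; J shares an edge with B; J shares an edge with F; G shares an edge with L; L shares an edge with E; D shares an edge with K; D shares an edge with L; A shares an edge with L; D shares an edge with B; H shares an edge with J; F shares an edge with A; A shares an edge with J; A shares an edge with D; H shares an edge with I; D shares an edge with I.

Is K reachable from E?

Yes

Explore from E.
Distance 1: reach B, L.
Distance 2: reach A, D, F, G, I, J, K.
Found K.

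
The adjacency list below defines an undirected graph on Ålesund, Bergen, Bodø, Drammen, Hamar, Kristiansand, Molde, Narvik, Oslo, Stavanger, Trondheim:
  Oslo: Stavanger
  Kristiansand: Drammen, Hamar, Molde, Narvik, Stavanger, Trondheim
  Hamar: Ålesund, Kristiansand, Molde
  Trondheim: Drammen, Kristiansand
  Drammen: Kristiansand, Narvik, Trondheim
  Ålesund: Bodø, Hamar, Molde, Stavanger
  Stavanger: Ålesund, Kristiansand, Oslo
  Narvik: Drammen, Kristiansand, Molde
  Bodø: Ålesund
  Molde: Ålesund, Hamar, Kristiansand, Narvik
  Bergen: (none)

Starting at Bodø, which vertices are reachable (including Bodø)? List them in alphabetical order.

Ålesund, Bodø, Drammen, Hamar, Kristiansand, Molde, Narvik, Oslo, Stavanger, Trondheim

Start at Bodø.
Its neighbours: Ålesund.
Then their neighbours: Hamar, Molde, Stavanger.
Then next layer: Kristiansand, Narvik, Oslo.
Then next layer: Drammen, Trondheim.
Nothing further is reachable.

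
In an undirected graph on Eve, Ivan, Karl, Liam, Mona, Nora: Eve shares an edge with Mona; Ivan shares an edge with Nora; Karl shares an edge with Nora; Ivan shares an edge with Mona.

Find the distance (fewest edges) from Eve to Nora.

Distance 0: Eve.
Distance 1: Mona.
Distance 2: Ivan.
Distance 3: Nora — contains Nora.

3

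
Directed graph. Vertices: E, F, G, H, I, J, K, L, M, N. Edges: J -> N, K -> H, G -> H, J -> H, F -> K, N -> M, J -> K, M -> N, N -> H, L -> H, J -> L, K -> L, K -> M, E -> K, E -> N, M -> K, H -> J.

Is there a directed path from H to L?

Explore from H.
Distance 1: reach J.
Distance 2: reach K, L, N.
Found L.

Yes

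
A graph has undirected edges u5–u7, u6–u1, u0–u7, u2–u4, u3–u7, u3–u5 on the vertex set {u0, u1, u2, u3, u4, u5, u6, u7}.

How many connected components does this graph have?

From u0: component {u0, u3, u5, u7}.
From u1: component {u1, u6}.
From u2: component {u2, u4}.
That's 3 components.

3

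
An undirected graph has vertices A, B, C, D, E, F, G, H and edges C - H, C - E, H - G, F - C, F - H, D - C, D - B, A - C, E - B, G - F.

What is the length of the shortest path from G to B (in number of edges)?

4

Distance 0: G.
Distance 1: F, H.
Distance 2: C.
Distance 3: A, D, E.
Distance 4: B — contains B.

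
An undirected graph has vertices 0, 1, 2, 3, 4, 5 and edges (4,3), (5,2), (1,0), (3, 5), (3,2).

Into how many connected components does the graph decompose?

2

From 0: component {0, 1}.
From 2: component {2, 3, 4, 5}.
That's 2 components.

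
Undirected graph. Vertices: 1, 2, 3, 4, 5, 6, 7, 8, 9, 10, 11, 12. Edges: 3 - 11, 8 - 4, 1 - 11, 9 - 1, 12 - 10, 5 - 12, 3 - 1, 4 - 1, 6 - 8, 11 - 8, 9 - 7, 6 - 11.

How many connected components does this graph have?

From 1: component {1, 3, 4, 6, 7, 8, 9, 11}.
From 2: component {2}.
From 5: component {5, 10, 12}.
That's 3 components.

3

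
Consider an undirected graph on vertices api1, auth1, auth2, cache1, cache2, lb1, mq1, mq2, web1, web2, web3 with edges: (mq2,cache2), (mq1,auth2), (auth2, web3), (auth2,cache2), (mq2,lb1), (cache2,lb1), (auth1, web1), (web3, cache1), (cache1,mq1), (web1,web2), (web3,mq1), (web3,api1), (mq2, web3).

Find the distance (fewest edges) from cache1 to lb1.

3

Distance 0: cache1.
Distance 1: mq1, web3.
Distance 2: api1, auth2, mq2.
Distance 3: cache2, lb1 — contains lb1.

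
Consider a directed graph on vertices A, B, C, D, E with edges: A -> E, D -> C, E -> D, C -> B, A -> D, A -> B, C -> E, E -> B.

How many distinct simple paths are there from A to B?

A→B
A→D→C→B
A→D→C→E→B
A→E→B
A→E→D→C→B

5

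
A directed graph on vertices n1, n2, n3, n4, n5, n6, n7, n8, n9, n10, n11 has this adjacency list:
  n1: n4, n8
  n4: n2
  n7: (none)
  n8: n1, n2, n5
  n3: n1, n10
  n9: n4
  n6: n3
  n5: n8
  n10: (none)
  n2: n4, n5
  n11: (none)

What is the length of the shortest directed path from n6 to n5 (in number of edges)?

4

Distance 0: n6.
Distance 1: n3.
Distance 2: n1, n10.
Distance 3: n4, n8.
Distance 4: n2, n5 — contains n5.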